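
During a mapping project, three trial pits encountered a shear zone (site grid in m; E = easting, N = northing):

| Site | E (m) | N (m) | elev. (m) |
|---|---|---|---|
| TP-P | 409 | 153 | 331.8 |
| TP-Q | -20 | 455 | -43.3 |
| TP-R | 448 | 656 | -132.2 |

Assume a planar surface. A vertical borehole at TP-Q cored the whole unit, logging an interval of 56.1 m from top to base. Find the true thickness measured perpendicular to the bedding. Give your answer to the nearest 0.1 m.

40.4 m

Two edge vectors: TP-P→TP-Q = (-429, 302, -375.1), TP-P→TP-R = (39, 503, -464).
Normal n = (TP-P→TP-Q) × (TP-P→TP-R) = (48547.3, -213684.9, -227565).
So ∂z/∂E = −n_x/n_z = 0.21333 and ∂z/∂N = −n_y/n_z = −0.93901.
|∇z| = √(a²+b²) = 0.96293, so dip δ = arctan(0.96293) = 43.92°.
True thickness = vertical thickness × cos δ = 56.1 × cos 43.92° = 40.4 m.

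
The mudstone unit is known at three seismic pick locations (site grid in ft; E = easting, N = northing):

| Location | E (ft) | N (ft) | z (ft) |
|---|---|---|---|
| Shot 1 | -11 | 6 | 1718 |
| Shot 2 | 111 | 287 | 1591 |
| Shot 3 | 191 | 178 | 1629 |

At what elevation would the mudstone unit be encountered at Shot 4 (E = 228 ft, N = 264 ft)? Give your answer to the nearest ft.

Two edge vectors: Shot 1→Shot 2 = (122, 281, -127), Shot 1→Shot 3 = (202, 172, -89).
Normal n = (Shot 1→Shot 2) × (Shot 1→Shot 3) = (-3165, -14796, -35778).
So ∂z/∂E = −n_x/n_z = −0.08846 and ∂z/∂N = −n_y/n_z = −0.41355.
Intercept c from Shot 1: 1718 − 0.97 + 2.48 = 1719.51.
At (228, 264): z = −20.2 − 109.2 + 1719.51 = 1590.2 ft.

1590 ft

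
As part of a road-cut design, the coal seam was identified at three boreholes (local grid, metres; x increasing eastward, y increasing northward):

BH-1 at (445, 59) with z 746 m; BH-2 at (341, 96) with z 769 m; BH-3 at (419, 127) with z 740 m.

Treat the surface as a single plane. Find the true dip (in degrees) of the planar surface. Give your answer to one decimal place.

Two edge vectors: BH-1→BH-2 = (-104, 37, 23), BH-1→BH-3 = (-26, 68, -6).
Normal n = (BH-1→BH-2) × (BH-1→BH-3) = (-1786, -1222, -6110).
So ∂z/∂x = −n_x/n_z = −0.29231 and ∂z/∂y = −n_y/n_z = −0.20000.
Gradient magnitude |∇z| = √(a² + b²) = √(0.08544 + 0.04000) = 0.35418.
True dip = arctan(0.35418) = 19.5°, dipping toward NE (azimuth ≈ 056°).

19.5°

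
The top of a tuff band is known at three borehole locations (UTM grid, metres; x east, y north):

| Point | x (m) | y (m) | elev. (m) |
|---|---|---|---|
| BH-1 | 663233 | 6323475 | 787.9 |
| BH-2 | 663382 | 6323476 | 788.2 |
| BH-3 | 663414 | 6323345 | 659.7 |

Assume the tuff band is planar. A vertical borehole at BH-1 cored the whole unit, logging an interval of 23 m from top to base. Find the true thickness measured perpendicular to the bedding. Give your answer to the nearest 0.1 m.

16.4 m

Let the plane be z = a·x + b·y + c.
BH-2−BH-1: 149a + 1b = 0.3;  BH-3−BH-1: 181a − 130b = −128.2.
Solving gives a = −0.00456, b = 0.97980.
|∇z| = √(a²+b²) = 0.97981, so dip δ = arctan(0.97981) = 44.42°.
True thickness = vertical thickness × cos δ = 23 × cos 44.42° = 16.4 m.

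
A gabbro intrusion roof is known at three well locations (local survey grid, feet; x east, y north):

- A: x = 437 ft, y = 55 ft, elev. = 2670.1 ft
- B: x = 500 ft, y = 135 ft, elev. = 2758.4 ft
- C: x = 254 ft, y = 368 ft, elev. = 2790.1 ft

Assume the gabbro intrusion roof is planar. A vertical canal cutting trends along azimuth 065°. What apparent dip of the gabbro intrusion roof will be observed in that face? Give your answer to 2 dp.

Let the plane be z = a·x + b·y + c.
B−A: 63a + 80b = 88.3;  C−A: −183a + 313b = 120.
Solving gives a = 0.52498, b = 0.69033.
Unit vector along 065° is (sin 65°, cos 65°) = (0.9063, 0.4226).
Slope in that direction = a·(0.9063) + b·(0.4226) = 0.76754.
Apparent dip = arctan|0.76754| = 37.51° (true dip is 40.9°, so apparent ≤ true as expected).

37.51°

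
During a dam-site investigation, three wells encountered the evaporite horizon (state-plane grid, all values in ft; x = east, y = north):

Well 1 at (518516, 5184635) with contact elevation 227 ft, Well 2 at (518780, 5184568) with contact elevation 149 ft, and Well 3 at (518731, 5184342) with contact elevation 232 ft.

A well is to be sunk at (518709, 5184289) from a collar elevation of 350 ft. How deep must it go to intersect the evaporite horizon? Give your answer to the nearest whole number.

95 ft

Two edge vectors: Well 1→Well 2 = (264, -67, -78), Well 1→Well 3 = (215, -293, 5).
Normal n = (Well 1→Well 2) × (Well 1→Well 3) = (-23189, -18090, -62947).
So ∂z/∂x = −n_x/n_z = −0.36838928 and ∂z/∂y = −n_y/n_z = −0.28738463.
Intercept c from Well 1: 227 + 191015.74 + 1489984.39 = 1681227.12.
At (518709, 5184289): z_contact = −191086.8 − 1489885.0 + 1681227.12 = 255.3 ft.
Depth below ground = 350 − 255.3 = 95 ft.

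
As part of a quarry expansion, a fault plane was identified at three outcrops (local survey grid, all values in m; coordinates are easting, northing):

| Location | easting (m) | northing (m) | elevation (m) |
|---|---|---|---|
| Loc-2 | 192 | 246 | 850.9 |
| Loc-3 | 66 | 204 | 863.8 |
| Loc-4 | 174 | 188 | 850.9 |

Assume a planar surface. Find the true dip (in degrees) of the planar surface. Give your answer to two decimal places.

Two edge vectors: Loc-2→Loc-3 = (-126, -42, 12.9), Loc-2→Loc-4 = (-18, -58, 0).
Normal n = (Loc-2→Loc-3) × (Loc-2→Loc-4) = (748.2, -232.2, 6552).
So ∂z/∂easting = −n_x/n_z = −0.11419 and ∂z/∂northing = −n_y/n_z = 0.03544.
Gradient magnitude |∇z| = √(a² + b²) = √(0.01304 + 0.00126) = 0.11957.
True dip = arctan(0.11957) = 6.82°, dipping toward ESE (azimuth ≈ 107°).

6.82°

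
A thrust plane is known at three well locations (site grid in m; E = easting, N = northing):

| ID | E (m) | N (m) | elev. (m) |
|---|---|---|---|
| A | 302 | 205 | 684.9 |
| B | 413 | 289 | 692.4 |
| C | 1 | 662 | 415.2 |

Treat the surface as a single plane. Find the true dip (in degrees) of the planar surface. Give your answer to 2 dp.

Let the plane be z = a·E + b·N + c.
B−A: 111a + 84b = 7.5;  C−A: −301a + 457b = −269.7.
Solving gives a = 0.34314, b = −0.36415.
Gradient magnitude |∇z| = √(a² + b²) = √(0.11774 + 0.13260) = 0.50035.
True dip = arctan(0.50035) = 26.58°, dipping toward NW (azimuth ≈ 317°).

26.58°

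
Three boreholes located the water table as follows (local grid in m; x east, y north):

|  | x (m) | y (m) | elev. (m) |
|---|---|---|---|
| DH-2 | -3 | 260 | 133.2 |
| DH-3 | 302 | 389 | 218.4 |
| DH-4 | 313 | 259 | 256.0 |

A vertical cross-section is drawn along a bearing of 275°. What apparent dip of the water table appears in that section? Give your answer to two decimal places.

22.23°

Let the plane be z = a·x + b·y + c.
DH-3−DH-2: 305a + 129b = 85.2;  DH-4−DH-2: 316a − 1b = 122.8.
Solving gives a = 0.38780, b = −0.25642.
Unit vector along 275° is (sin 275°, cos 275°) = (-0.9962, 0.0872).
Slope in that direction = a·(-0.9962) + b·(0.0872) = −0.40867.
Apparent dip = arctan|0.40867| = 22.23° (true dip is 24.9°, so apparent ≤ true as expected).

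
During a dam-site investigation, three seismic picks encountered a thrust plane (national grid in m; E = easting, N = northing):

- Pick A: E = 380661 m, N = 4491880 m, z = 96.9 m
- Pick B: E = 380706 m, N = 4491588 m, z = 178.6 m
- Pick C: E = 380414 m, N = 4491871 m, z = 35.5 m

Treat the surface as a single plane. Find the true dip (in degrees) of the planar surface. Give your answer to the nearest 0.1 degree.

19.4°

Let the plane be z = a·E + b·N + c.
Pick B−Pick A: 45a − 292b = 81.7;  Pick C−Pick A: −247a − 9b = −61.4.
Solving gives a = 0.25733, b = −0.24014.
Gradient magnitude |∇z| = √(a² + b²) = √(0.06622 + 0.05767) = 0.35197.
True dip = arctan(0.35197) = 19.4°, dipping toward NW (azimuth ≈ 313°).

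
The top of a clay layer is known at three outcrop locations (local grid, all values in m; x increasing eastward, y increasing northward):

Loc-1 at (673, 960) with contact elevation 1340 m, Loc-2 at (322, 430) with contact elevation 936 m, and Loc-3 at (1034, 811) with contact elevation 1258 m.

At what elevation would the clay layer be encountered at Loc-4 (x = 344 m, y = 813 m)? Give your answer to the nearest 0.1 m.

1212.0 m

Let the plane be z = a·x + b·y + c.
Loc-2−Loc-1: −351a − 530b = −404;  Loc-3−Loc-1: 361a − 149b = −82.
Solving gives a = 0.068695, b = 0.716770.
Then c = 1340 − a·673 − b·960 = 605.67.
At (344, 813): z = 23.6 + 582.7 + 605.67 = 1212.0 m.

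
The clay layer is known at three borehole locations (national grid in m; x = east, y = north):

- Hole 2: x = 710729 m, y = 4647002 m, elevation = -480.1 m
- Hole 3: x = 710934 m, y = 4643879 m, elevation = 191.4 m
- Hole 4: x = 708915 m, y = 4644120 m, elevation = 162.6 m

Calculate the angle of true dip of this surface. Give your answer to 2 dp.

Let the plane be z = a·x + b·y + c.
Hole 3−Hole 2: 205a − 3123b = 671.5;  Hole 4−Hole 2: −1814a − 2882b = 642.7.
Solving gives a = −0.01149, b = −0.21577.
Gradient magnitude |∇z| = √(a² + b²) = √(0.00013 + 0.04656) = 0.21608.
True dip = arctan(0.21608) = 12.19°, dipping toward N (azimuth ≈ 003°).

12.19°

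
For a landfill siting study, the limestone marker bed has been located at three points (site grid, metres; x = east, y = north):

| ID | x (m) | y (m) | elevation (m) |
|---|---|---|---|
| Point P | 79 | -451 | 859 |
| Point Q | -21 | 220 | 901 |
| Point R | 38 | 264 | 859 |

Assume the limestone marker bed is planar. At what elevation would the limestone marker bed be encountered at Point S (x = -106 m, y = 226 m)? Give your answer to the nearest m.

959 m

Two edge vectors: Point P→Point Q = (-100, 671, 42), Point P→Point R = (-41, 715, 0).
Normal n = (Point P→Point Q) × (Point P→Point R) = (-30030, -1722, -43989).
So ∂z/∂x = −n_x/n_z = −0.68267 and ∂z/∂y = −n_y/n_z = −0.03915.
Intercept c from Point P: 859 + 53.93 − 17.65 = 895.28.
At (-106, 226): z = 72.4 − 8.8 + 895.28 = 958.8 m.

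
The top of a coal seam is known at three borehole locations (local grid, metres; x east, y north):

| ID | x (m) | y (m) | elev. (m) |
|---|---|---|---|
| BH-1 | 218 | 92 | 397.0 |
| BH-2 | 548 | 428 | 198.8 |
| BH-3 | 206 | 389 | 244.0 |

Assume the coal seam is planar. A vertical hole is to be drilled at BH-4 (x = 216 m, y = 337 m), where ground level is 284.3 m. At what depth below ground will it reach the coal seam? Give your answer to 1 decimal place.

Let the plane be z = a·x + b·y + c.
BH-2−BH-1: 330a + 336b = −198.2;  BH-3−BH-1: −12a + 297b = −153.
Solving gives a = −0.07308, b = −0.51810.
Then c = 397 − a·218 − b·92 = 460.60.
At (216, 337): z_contact = −15.79 − 174.60 + 460.60 = 270.21 m.
Depth below ground = 284.3 − 270.21 = 14.1 m.

14.1 m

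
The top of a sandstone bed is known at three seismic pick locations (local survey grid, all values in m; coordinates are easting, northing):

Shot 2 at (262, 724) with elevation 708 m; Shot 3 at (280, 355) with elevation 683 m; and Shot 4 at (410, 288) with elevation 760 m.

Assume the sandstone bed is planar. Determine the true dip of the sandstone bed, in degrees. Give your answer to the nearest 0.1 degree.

Let the plane be z = a·easting + b·northing + c.
Shot 3−Shot 2: 18a − 369b = −25;  Shot 4−Shot 2: 148a − 436b = 52.
Solving gives a = 0.64340, b = 0.09914.
Gradient magnitude |∇z| = √(a² + b²) = √(0.41396 + 0.00983) = 0.65099.
True dip = arctan(0.65099) = 33.1°, dipping toward W (azimuth ≈ 261°).

33.1°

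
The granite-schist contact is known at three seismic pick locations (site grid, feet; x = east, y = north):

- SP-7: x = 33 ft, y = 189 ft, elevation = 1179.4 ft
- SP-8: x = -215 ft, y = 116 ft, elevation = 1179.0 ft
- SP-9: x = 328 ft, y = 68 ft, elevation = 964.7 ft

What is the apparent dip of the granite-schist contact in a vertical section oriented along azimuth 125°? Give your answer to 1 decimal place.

Let the plane be z = a·x + b·y + c.
SP-8−SP-7: −248a − 73b = −0.4;  SP-9−SP-7: 295a − 121b = −214.7.
Solving gives a = −0.30314, b = 1.03532.
Unit vector along 125° is (sin 125°, cos 125°) = (0.8192, -0.5736).
Slope in that direction = a·(0.8192) + b·(-0.5736) = −0.84215.
Apparent dip = arctan|0.84215| = 40.1° (true dip is 47.2°, so apparent ≤ true as expected).

40.1°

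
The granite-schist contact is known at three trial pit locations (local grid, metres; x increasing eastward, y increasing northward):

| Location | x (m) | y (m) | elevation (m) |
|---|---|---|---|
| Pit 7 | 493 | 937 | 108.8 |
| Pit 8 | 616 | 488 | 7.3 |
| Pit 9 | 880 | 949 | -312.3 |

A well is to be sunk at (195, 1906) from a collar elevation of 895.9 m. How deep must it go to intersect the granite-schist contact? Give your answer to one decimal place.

Two edge vectors: Pit 7→Pit 8 = (123, -449, -101.5), Pit 7→Pit 9 = (387, 12, -421.1).
Normal n = (Pit 7→Pit 8) × (Pit 7→Pit 9) = (190291.9, 12514.8, 175239).
So ∂z/∂x = −n_x/n_z = −1.085899 and ∂z/∂y = −n_y/n_z = −0.071416.
Intercept c from Pit 7: 108.8 + 535.35 + 66.92 = 711.06.
At (195, 1906): z_contact = −211.75 − 136.12 + 711.06 = 363.20 m.
Depth below ground = 895.9 − 363.20 = 532.7 m.

532.7 m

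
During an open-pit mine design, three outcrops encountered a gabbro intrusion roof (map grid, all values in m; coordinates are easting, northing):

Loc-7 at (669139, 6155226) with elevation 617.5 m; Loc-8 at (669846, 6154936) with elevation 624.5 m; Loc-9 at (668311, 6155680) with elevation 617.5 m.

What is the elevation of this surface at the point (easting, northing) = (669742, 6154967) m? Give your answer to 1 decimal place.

Let the plane be z = a·easting + b·northing + c.
Loc-8−Loc-7: 707a − 290b = 7;  Loc-9−Loc-7: −828a + 454b = 0.
Solving gives a = 0.039303470, b = 0.071681219.
Then c = 617.5 − a·669139 − b·6155226 = −466896.09.
At (669742, 6154967): z = 26323.2 + 441195.5 − 466896.09 = 622.6 m.

622.6 m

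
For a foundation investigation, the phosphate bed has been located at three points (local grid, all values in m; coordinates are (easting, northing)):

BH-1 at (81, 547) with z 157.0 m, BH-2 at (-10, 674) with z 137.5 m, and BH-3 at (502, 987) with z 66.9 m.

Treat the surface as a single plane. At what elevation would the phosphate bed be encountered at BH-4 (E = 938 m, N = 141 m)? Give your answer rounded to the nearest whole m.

202 m

Two edge vectors: BH-1→BH-2 = (-91, 127, -19.5), BH-1→BH-3 = (421, 440, -90.1).
Normal n = (BH-1→BH-2) × (BH-1→BH-3) = (-2862.7, -16408.6, -93507).
So ∂z/∂E = −n_x/n_z = −0.03061 and ∂z/∂N = −n_y/n_z = −0.17548.
Intercept c from BH-1: 157 + 2.48 + 95.99 = 255.47.
At (938, 141): z = −28.7 − 24.7 + 255.47 = 202.0 m.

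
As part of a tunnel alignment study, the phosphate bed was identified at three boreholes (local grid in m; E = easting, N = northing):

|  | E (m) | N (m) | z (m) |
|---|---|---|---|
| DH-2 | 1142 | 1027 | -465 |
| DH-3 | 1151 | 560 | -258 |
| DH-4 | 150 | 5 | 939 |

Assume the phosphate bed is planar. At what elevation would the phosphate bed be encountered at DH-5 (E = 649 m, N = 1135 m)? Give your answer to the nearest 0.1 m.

-51.4 m

Two edge vectors: DH-2→DH-3 = (9, -467, 207), DH-2→DH-4 = (-992, -1022, 1404).
Normal n = (DH-2→DH-3) × (DH-2→DH-4) = (-444114, -217980, -472462).
So ∂z/∂E = −n_x/n_z = −0.939999 and ∂z/∂N = −n_y/n_z = −0.461370.
Intercept c from DH-2: -465 + 1073.48 + 473.83 = 1082.31.
At (649, 1135): z = −610.1 − 523.7 + 1082.31 = -51.4 m.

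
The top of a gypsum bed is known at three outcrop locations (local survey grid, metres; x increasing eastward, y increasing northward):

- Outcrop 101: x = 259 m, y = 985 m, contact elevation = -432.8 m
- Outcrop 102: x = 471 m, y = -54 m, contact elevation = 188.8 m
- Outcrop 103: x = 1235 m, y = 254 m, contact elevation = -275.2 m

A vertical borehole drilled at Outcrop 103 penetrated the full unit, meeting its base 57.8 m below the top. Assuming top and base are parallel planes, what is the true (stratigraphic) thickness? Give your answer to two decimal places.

46.28 m

Let the plane be z = a·x + b·y + c.
Outcrop 102−Outcrop 101: 212a − 1039b = 621.6;  Outcrop 103−Outcrop 101: 976a − 731b = 157.6.
Solving gives a = −0.33831, b = −0.66730.
|∇z| = √(a²+b²) = 0.74816, so dip δ = arctan(0.74816) = 36.80°.
True thickness = vertical thickness × cos δ = 57.8 × cos 36.80° = 46.28 m.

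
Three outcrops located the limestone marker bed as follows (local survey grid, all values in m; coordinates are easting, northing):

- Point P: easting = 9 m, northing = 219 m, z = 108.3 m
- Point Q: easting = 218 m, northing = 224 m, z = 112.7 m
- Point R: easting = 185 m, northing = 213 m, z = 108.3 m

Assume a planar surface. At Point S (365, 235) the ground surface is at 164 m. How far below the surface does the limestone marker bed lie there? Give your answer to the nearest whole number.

Two edge vectors: Point P→Point Q = (209, 5, 4.4), Point P→Point R = (176, -6, 0).
Normal n = (Point P→Point Q) × (Point P→Point R) = (26.4, 774.4, -2134).
So ∂z/∂easting = −n_x/n_z = 0.01237 and ∂z/∂northing = −n_y/n_z = 0.36289.
Intercept c from Point P: 108.3 − 0.11 − 79.47 = 28.72.
At (365, 235): z_contact = 4.5 + 85.3 + 28.72 = 118.5 m.
Depth below ground = 164 − 118.5 = 45 m.

45 m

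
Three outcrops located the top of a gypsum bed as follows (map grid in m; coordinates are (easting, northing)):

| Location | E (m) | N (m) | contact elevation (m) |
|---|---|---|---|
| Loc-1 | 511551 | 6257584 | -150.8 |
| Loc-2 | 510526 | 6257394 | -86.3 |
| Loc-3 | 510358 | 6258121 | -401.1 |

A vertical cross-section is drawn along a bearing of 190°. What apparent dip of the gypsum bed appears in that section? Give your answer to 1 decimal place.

22.8°

Two edge vectors: Loc-1→Loc-2 = (-1025, -190, 64.5), Loc-1→Loc-3 = (-1193, 537, -250.3).
Normal n = (Loc-1→Loc-2) × (Loc-1→Loc-3) = (12920.5, -333506, -777095).
So ∂z/∂E = −n_x/n_z = 0.01663 and ∂z/∂N = −n_y/n_z = −0.42917.
Unit vector along 190° is (sin 190°, cos 190°) = (-0.1736, -0.9848).
Slope in that direction = a·(-0.1736) + b·(-0.9848) = 0.41976.
Apparent dip = arctan|0.41976| = 22.8° (true dip is 23.2°, so apparent ≤ true as expected).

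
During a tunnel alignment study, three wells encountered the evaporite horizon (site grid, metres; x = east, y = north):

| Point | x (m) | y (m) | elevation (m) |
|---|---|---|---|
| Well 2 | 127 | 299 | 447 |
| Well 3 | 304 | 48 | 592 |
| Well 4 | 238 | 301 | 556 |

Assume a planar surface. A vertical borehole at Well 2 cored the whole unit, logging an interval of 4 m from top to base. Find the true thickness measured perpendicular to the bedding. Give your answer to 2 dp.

Let the plane be z = a·x + b·y + c.
Well 3−Well 2: 177a − 251b = 145;  Well 4−Well 2: 111a + 2b = 109.
Solving gives a = 0.97994, b = 0.11334.
|∇z| = √(a²+b²) = 0.98647, so dip δ = arctan(0.98647) = 44.61°.
True thickness = vertical thickness × cos δ = 4 × cos 44.61° = 2.85 m.

2.85 m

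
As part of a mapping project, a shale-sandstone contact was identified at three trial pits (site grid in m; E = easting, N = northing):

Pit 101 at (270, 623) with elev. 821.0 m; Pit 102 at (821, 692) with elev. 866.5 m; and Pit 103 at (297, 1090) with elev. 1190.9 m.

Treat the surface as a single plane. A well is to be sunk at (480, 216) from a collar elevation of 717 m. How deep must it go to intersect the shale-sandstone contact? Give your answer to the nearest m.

222 m

Let the plane be z = a·E + b·N + c.
Pit 102−Pit 101: 551a + 69b = 45.5;  Pit 103−Pit 101: 27a + 467b = 369.9.
Solving gives a = −0.01673, b = 0.79304.
Then c = 821 − a·270 − b·623 = 331.45.
At (480, 216): z_contact = −8.0 + 171.3 + 331.45 = 494.7 m.
Depth below ground = 717 − 494.7 = 222 m.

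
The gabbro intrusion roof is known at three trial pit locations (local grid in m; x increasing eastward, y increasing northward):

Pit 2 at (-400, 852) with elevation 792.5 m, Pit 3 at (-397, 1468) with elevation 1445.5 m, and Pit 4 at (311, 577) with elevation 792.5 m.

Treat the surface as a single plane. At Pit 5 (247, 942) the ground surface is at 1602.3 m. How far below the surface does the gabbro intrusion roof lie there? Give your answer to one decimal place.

Let the plane be z = a·x + b·y + c.
Pit 3−Pit 2: 3a + 616b = 653;  Pit 4−Pit 2: 711a − 275b = 0.
Solving gives a = 0.409240, b = 1.058072.
Then c = 792.5 − a·-400 − b·852 = 54.72.
At (247, 942): z_contact = 101.08 + 996.70 + 54.72 = 1152.50 m.
Depth below ground = 1602.3 − 1152.50 = 449.8 m.

449.8 m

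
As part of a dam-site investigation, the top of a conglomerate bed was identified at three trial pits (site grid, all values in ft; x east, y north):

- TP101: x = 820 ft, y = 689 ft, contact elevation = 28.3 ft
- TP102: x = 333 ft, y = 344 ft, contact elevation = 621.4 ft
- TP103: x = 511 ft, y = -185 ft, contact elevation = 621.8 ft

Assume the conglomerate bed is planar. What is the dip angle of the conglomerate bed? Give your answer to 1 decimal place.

46.1°

Let the plane be z = a·x + b·y + c.
TP102−TP101: −487a − 345b = 593.1;  TP103−TP101: −309a − 874b = 593.5.
Solving gives a = −0.98301, b = −0.33152.
Gradient magnitude |∇z| = √(a² + b²) = √(0.96630 + 0.10991) = 1.03741.
True dip = arctan(1.03741) = 46.1°, dipping toward ENE (azimuth ≈ 071°).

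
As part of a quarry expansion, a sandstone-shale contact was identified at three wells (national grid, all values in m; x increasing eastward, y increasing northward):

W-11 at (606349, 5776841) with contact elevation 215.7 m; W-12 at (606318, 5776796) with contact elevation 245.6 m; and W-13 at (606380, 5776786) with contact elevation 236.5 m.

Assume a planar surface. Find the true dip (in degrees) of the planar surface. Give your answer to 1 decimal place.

Let the plane be z = a·x + b·y + c.
W-12−W-11: −31a − 45b = 29.9;  W-13−W-11: 31a − 55b = 20.8.
Solving gives a = −0.22855, b = −0.50700.
Gradient magnitude |∇z| = √(a² + b²) = √(0.05223 + 0.25705) = 0.55613.
True dip = arctan(0.55613) = 29.1°, dipping toward NNE (azimuth ≈ 024°).

29.1°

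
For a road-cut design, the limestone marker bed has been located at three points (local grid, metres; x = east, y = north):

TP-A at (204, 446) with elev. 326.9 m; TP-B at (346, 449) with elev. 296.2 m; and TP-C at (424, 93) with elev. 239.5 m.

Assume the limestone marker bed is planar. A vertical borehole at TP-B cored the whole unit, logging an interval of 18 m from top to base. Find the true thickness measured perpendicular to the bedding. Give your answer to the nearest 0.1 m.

17.5 m

Two edge vectors: TP-A→TP-B = (142, 3, -30.7), TP-A→TP-C = (220, -353, -87.4).
Normal n = (TP-A→TP-B) × (TP-A→TP-C) = (-11099.3, 5656.8, -50786).
So ∂z/∂x = −n_x/n_z = −0.21855 and ∂z/∂y = −n_y/n_z = 0.11139.
|∇z| = √(a²+b²) = 0.24530, so dip δ = arctan(0.24530) = 13.78°.
True thickness = vertical thickness × cos δ = 18 × cos 13.78° = 17.5 m.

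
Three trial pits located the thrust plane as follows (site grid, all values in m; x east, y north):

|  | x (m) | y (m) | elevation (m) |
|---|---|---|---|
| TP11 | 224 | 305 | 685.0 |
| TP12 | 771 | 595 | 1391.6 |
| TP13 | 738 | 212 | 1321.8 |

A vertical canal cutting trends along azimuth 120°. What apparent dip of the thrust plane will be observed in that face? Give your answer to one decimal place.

Let the plane be z = a·x + b·y + c.
TP12−TP11: 547a + 290b = 706.6;  TP13−TP11: 514a − 93b = 636.8.
Solving gives a = 1.25236, b = 0.07434.
Unit vector along 120° is (sin 120°, cos 120°) = (0.8660, -0.5000).
Slope in that direction = a·(0.8660) + b·(-0.5000) = 1.04741.
Apparent dip = arctan|1.04741| = 46.3° (true dip is 51.4°, so apparent ≤ true as expected).

46.3°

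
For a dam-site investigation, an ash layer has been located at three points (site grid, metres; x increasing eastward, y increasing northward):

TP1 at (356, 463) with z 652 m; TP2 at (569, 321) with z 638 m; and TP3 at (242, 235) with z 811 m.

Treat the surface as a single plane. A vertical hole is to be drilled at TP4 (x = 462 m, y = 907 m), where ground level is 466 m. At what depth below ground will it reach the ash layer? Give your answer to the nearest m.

Two edge vectors: TP1→TP2 = (213, -142, -14), TP1→TP3 = (-114, -228, 159).
Normal n = (TP1→TP2) × (TP1→TP3) = (-25770, -32271, -64752).
So ∂z/∂x = −n_x/n_z = −0.39798 and ∂z/∂y = −n_y/n_z = −0.49838.
Intercept c from TP1: 652 + 141.68 + 230.75 = 1024.43.
At (462, 907): z_contact = −183.9 − 452.0 + 1024.43 = 388.5 m.
Depth below ground = 466 − 388.5 = 77 m.

77 m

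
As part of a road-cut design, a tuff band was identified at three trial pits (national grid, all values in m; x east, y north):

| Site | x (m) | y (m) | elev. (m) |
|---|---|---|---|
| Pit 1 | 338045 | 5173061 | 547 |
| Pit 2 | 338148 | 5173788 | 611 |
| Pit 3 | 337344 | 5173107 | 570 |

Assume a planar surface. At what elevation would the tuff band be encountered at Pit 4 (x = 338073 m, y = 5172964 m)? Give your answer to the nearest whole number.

537 m

Two edge vectors: Pit 1→Pit 2 = (103, 727, 64), Pit 1→Pit 3 = (-701, 46, 23).
Normal n = (Pit 1→Pit 2) × (Pit 1→Pit 3) = (13777, -47233, 514365).
So ∂z/∂x = −n_x/n_z = −0.02678448 and ∂z/∂y = −n_y/n_z = 0.09182779.
Intercept c from Pit 1: 547 + 9054.36 − 475030.75 = −465429.39.
At (338073, 5172964): z = −9055.1 + 475021.8 − 465429.39 = 537.3 m.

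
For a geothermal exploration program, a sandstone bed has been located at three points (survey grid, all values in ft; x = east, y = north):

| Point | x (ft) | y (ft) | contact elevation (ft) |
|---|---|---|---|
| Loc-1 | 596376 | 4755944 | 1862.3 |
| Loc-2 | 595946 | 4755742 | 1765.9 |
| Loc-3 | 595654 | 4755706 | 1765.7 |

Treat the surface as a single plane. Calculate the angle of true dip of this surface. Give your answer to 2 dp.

Two edge vectors: Loc-1→Loc-2 = (-430, -202, -96.4), Loc-1→Loc-3 = (-722, -238, -96.6).
Normal n = (Loc-1→Loc-2) × (Loc-1→Loc-3) = (-3430, 28062.8, -43504).
So ∂z/∂x = −n_x/n_z = −0.07884 and ∂z/∂y = −n_y/n_z = 0.64506.
Gradient magnitude |∇z| = √(a² + b²) = √(0.00622 + 0.41611) = 0.64986.
True dip = arctan(0.64986) = 33.02°, dipping toward S (azimuth ≈ 173°).

33.02°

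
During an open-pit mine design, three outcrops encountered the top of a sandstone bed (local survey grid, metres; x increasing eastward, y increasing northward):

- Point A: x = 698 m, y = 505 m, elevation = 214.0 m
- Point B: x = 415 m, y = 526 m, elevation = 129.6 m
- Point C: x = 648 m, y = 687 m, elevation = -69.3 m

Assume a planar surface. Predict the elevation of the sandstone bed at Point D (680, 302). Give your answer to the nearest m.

516 m

Let the plane be z = a·x + b·y + c.
Point B−Point A: −283a + 21b = −84.4;  Point C−Point A: −50a + 182b = −283.3.
Solving gives a = 0.18653, b = −1.50535.
Then c = 214 − a·698 − b·505 = 844.00.
At (680, 302): z = 126.8 − 454.6 + 844.00 = 516.2 m.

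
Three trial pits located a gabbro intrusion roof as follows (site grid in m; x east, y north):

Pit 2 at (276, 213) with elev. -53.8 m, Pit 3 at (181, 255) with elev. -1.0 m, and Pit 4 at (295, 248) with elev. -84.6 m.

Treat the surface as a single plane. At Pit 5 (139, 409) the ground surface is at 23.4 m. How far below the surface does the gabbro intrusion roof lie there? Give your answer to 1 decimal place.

Two edge vectors: Pit 2→Pit 3 = (-95, 42, 52.8), Pit 2→Pit 4 = (19, 35, -30.8).
Normal n = (Pit 2→Pit 3) × (Pit 2→Pit 4) = (-3141.6, -1922.8, -4123).
So ∂z/∂x = −n_x/n_z = −0.76197 and ∂z/∂y = −n_y/n_z = −0.46636.
Intercept c from Pit 2: -53.8 + 210.30 + 99.33 = 255.84.
At (139, 409): z_contact = −105.91 − 190.74 + 255.84 = -40.82 m.
Depth below ground = 23.4 − (-40.82) = 64.2 m.

64.2 m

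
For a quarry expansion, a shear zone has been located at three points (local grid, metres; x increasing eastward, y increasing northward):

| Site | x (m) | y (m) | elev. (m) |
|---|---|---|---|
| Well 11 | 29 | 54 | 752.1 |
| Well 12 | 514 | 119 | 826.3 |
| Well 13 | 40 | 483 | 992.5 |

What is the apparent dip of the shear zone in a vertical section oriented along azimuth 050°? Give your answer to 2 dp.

Two edge vectors: Well 11→Well 12 = (485, 65, 74.2), Well 11→Well 13 = (11, 429, 240.4).
Normal n = (Well 11→Well 12) × (Well 11→Well 13) = (-16205.8, -115777.8, 207350).
So ∂z/∂x = −n_x/n_z = 0.07816 and ∂z/∂y = −n_y/n_z = 0.55837.
Unit vector along 050° is (sin 50°, cos 50°) = (0.7660, 0.6428).
Slope in that direction = a·(0.7660) + b·(0.6428) = 0.41878.
Apparent dip = arctan|0.41878| = 22.72° (true dip is 29.4°, so apparent ≤ true as expected).

22.72°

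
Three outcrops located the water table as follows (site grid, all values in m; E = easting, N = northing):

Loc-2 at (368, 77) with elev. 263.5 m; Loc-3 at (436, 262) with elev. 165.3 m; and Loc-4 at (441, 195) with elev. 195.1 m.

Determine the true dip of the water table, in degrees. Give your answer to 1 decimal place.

26.5°

Let the plane be z = a·E + b·N + c.
Loc-3−Loc-2: 68a + 185b = −98.2;  Loc-4−Loc-2: 73a + 118b = −68.4.
Solving gives a = −0.19456, b = −0.45930.
Gradient magnitude |∇z| = √(a² + b²) = √(0.03785 + 0.21095) = 0.49881.
True dip = arctan(0.49881) = 26.5°, dipping toward NNE (azimuth ≈ 023°).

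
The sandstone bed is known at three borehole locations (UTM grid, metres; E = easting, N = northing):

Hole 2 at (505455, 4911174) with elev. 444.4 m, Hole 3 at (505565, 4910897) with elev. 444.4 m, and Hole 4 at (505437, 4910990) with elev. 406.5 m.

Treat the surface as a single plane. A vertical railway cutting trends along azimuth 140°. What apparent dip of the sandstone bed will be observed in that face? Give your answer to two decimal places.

Two edge vectors: Hole 2→Hole 3 = (110, -277, 0), Hole 2→Hole 4 = (-18, -184, -37.9).
Normal n = (Hole 2→Hole 3) × (Hole 2→Hole 4) = (10498.3, 4169, -25226).
So ∂z/∂E = −n_x/n_z = 0.41617 and ∂z/∂N = −n_y/n_z = 0.16527.
Unit vector along 140° is (sin 140°, cos 140°) = (0.6428, -0.7660).
Slope in that direction = a·(0.6428) + b·(-0.7660) = 0.14091.
Apparent dip = arctan|0.14091| = 8.02° (true dip is 24.1°, so apparent ≤ true as expected).

8.02°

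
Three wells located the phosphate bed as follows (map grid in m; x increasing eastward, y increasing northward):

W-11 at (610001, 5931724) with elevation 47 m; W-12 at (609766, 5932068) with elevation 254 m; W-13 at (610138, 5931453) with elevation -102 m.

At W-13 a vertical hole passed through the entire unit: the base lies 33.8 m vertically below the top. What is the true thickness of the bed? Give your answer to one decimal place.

30.3 m

Let the plane be z = a·x + b·y + c.
W-12−W-11: −235a + 344b = 207;  W-13−W-11: 137a − 271b = −149.
Solving gives a = −0.29238, b = 0.40201.
|∇z| = √(a²+b²) = 0.49709, so dip δ = arctan(0.49709) = 26.43°.
True thickness = vertical thickness × cos δ = 33.8 × cos 26.43° = 30.3 m.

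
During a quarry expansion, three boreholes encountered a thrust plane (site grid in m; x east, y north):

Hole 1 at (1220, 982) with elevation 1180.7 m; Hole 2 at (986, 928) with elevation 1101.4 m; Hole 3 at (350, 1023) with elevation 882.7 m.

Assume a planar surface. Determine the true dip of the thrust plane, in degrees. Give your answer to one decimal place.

18.9°

Let the plane be z = a·x + b·y + c.
Hole 2−Hole 1: −234a − 54b = −79.3;  Hole 3−Hole 1: −870a + 41b = −298.
Solving gives a = 0.34191, b = −0.01310.
Gradient magnitude |∇z| = √(a² + b²) = √(0.11690 + 0.00017) = 0.34216.
True dip = arctan(0.34216) = 18.9°, dipping toward W (azimuth ≈ 272°).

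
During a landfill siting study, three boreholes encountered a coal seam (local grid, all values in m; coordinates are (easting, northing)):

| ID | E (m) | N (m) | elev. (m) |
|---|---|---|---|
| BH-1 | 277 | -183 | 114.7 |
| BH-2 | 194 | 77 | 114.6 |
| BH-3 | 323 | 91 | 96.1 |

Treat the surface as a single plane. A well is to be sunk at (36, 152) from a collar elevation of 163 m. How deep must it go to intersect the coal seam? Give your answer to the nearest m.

Two edge vectors: BH-1→BH-2 = (-83, 260, -0.1), BH-1→BH-3 = (46, 274, -18.6).
Normal n = (BH-1→BH-2) × (BH-1→BH-3) = (-4808.6, -1548.4, -34702).
So ∂z/∂E = −n_x/n_z = −0.13857 and ∂z/∂N = −n_y/n_z = −0.04462.
Intercept c from BH-1: 114.7 + 38.38 − 8.17 = 144.92.
At (36, 152): z_contact = −5.0 − 6.8 + 144.92 = 133.1 m.
Depth below ground = 163 − 133.1 = 30 m.

30 m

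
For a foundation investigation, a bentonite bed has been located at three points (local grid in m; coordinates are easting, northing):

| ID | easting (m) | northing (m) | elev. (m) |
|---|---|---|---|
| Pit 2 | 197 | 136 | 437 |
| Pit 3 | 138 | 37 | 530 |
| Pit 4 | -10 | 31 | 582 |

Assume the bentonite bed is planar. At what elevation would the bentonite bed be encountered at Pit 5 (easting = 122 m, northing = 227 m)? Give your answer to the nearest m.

Two edge vectors: Pit 2→Pit 3 = (-59, -99, 93), Pit 2→Pit 4 = (-207, -105, 145).
Normal n = (Pit 2→Pit 3) × (Pit 2→Pit 4) = (-4590, -10696, -14298).
So ∂z/∂easting = −n_x/n_z = −0.32102 and ∂z/∂northing = −n_y/n_z = −0.74808.
Intercept c from Pit 2: 437 + 63.24 + 101.74 = 601.98.
At (122, 227): z = −39.2 − 169.8 + 601.98 = 393.0 m.

393 m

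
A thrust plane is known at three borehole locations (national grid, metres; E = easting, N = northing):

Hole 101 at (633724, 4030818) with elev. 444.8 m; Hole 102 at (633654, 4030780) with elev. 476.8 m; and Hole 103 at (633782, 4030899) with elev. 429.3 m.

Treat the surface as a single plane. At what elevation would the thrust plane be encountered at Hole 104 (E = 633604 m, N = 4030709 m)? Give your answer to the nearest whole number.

490 m

Two edge vectors: Hole 101→Hole 102 = (-70, -38, 32), Hole 101→Hole 103 = (58, 81, -15.5).
Normal n = (Hole 101→Hole 102) × (Hole 101→Hole 103) = (-2003, 771, -3466).
So ∂z/∂E = −n_x/n_z = −0.57789960 and ∂z/∂N = −n_y/n_z = 0.22244662.
Intercept c from Hole 101: 444.8 + 366228.84 − 896641.86 = −529968.21.
At (633604, 4030709): z = −366159.5 + 896617.6 − 529968.21 = 489.9 m.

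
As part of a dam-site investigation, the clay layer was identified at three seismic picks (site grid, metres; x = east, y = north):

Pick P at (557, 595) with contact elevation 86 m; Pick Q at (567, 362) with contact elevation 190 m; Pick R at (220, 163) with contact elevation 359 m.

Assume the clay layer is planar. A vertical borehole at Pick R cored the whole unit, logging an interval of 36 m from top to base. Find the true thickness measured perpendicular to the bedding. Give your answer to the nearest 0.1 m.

Let the plane be z = a·x + b·y + c.
Pick Q−Pick P: 10a − 233b = 104;  Pick R−Pick P: −337a − 432b = 273.
Solving gives a = −0.22550, b = −0.45603.
|∇z| = √(a²+b²) = 0.50874, so dip δ = arctan(0.50874) = 26.96°.
True thickness = vertical thickness × cos δ = 36 × cos 26.96° = 32.1 m.

32.1 m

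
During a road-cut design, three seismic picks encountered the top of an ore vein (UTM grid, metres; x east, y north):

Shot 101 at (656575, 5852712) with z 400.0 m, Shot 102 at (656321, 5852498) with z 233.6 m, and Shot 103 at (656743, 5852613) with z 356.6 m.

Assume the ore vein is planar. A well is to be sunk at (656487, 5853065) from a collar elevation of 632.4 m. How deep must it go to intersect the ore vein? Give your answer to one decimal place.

Two edge vectors: Shot 101→Shot 102 = (-254, -214, -166.4), Shot 101→Shot 103 = (168, -99, -43.4).
Normal n = (Shot 101→Shot 102) × (Shot 101→Shot 103) = (-7186, -38978.8, 61098).
So ∂z/∂x = −n_x/n_z = 0.117614325 and ∂z/∂y = −n_y/n_z = 0.637971783.
Intercept c from Shot 101: 400 − 77222.63 − 3733865.11 = −3810687.74.
At (656487, 5853065): z_contact = 77212.28 + 3734090.31 − 3810687.74 = 614.85 m.
Depth below ground = 632.4 − 614.85 = 17.5 m.

17.5 m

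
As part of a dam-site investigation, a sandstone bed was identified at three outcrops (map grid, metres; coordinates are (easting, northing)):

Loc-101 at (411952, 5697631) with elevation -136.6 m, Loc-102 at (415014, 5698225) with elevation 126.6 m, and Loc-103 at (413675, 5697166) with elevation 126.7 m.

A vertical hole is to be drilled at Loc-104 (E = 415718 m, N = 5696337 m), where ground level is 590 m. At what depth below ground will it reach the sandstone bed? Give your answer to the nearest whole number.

111 m

Two edge vectors: Loc-101→Loc-102 = (3062, 594, 263.2), Loc-101→Loc-103 = (1723, -465, 263.3).
Normal n = (Loc-101→Loc-102) × (Loc-101→Loc-103) = (278788.2, -352731, -2447292).
So ∂z/∂E = −n_x/n_z = 0.11391702 and ∂z/∂N = −n_y/n_z = −0.14413115.
Intercept c from Loc-101: -136.6 − 46928.34 + 821206.08 = 774141.14.
At (415718, 5696337): z_contact = 47357.4 − 821019.6 + 774141.14 = 478.9 m.
Depth below ground = 590 − 478.9 = 111 m.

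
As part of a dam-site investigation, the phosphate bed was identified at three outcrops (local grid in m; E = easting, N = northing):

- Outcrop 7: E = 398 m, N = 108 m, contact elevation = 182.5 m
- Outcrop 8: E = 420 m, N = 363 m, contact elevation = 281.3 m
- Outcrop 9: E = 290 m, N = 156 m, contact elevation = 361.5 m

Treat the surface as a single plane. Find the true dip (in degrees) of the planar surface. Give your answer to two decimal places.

Two edge vectors: Outcrop 7→Outcrop 8 = (22, 255, 98.8), Outcrop 7→Outcrop 9 = (-108, 48, 179).
Normal n = (Outcrop 7→Outcrop 8) × (Outcrop 7→Outcrop 9) = (40902.6, -14608.4, 28596).
So ∂z/∂E = −n_x/n_z = −1.43036 and ∂z/∂N = −n_y/n_z = 0.51085.
Gradient magnitude |∇z| = √(a² + b²) = √(2.04593 + 0.26097) = 1.51885.
True dip = arctan(1.51885) = 56.64°, dipping toward ESE (azimuth ≈ 110°).

56.64°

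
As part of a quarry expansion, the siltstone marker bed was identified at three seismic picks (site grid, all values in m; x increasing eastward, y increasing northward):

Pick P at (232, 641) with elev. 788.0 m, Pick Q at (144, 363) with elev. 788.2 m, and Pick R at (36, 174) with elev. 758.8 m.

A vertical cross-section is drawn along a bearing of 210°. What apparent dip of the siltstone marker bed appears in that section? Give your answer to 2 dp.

7.85°

Two edge vectors: Pick P→Pick Q = (-88, -278, 0.2), Pick P→Pick R = (-196, -467, -29.2).
Normal n = (Pick P→Pick Q) × (Pick P→Pick R) = (8211, -2608.8, -13392).
So ∂z/∂x = −n_x/n_z = 0.61313 and ∂z/∂y = −n_y/n_z = −0.19480.
Unit vector along 210° is (sin 210°, cos 210°) = (-0.5000, -0.8660).
Slope in that direction = a·(-0.5000) + b·(-0.8660) = −0.13786.
Apparent dip = arctan|0.13786| = 7.85° (true dip is 32.8°, so apparent ≤ true as expected).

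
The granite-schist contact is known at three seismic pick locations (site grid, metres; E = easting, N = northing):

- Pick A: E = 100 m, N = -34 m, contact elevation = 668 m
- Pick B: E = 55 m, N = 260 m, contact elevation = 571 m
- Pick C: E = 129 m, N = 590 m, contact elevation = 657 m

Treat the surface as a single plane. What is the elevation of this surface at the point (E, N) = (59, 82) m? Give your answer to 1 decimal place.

Let the plane be z = a·E + b·N + c.
Pick B−Pick A: −45a + 294b = −97;  Pick C−Pick A: 29a + 624b = −11.
Solving gives a = 1.56515, b = −0.09037.
Then c = 668 − a·100 − b·-34 = 508.41.
At (59, 82): z = 92.3 − 7.4 + 508.41 = 593.3 m.

593.3 m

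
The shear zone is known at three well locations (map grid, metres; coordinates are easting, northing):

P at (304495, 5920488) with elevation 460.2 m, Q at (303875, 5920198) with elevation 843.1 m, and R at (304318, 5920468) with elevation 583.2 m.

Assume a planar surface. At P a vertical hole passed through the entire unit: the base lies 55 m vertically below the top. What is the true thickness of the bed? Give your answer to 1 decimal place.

Let the plane be z = a·easting + b·northing + c.
Q−P: −620a − 290b = 382.9;  R−P: −177a − 20b = 123.
Solving gives a = −0.71955, b = 0.21800.
|∇z| = √(a²+b²) = 0.75185, so dip δ = arctan(0.75185) = 36.94°.
True thickness = vertical thickness × cos δ = 55 × cos 36.94° = 44.0 m.

44.0 m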